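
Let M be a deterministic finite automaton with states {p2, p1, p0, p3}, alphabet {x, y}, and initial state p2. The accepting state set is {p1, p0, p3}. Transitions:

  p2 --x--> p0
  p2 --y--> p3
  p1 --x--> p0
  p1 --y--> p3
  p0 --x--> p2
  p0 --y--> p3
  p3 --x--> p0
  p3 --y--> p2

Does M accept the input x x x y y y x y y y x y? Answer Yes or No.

Trace: p2 -x-> p0 -x-> p2 -x-> p0 -y-> p3 -y-> p2 -y-> p3 -x-> p0 -y-> p3 -y-> p2 -y-> p3 -x-> p0 -y-> p3
End state p3 is accepting.

Yes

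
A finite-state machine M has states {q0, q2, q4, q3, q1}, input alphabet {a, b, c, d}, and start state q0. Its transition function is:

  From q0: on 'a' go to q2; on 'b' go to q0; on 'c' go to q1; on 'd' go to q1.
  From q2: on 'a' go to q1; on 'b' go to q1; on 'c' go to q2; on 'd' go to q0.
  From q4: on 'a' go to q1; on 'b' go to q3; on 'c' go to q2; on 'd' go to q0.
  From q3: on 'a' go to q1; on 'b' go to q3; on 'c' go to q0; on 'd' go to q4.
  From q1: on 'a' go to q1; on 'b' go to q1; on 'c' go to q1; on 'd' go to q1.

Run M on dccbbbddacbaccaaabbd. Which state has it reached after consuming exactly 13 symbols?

start at q0
read 'd': q0 → q1
read 'c': q1 → q1
read 'c': q1 → q1
read 'b': q1 → q1
read 'b': q1 → q1
read 'b': q1 → q1
read 'd': q1 → q1
read 'd': q1 → q1
read 'a': q1 → q1
read 'c': q1 → q1
read 'b': q1 → q1
read 'a': q1 → q1
read 'c': q1 → q1
After 13 symbols: q1.

q1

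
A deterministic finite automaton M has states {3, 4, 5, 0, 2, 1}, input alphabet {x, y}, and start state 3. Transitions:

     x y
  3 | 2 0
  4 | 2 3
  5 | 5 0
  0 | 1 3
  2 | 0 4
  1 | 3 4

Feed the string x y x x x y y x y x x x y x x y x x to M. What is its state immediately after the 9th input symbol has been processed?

4

3 → 2 → 4 → 2 → 0 → 1 → 4 → 3 → 2 → 4
After 9 symbols: 4.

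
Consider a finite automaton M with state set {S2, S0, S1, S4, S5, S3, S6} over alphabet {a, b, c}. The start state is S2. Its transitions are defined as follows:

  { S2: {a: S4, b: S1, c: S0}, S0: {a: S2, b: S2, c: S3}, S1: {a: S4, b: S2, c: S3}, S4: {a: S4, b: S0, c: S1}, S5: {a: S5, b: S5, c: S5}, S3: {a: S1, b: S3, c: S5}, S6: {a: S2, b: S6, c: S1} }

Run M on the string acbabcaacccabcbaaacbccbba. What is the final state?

S5

start at S2
read 'a': S2 → S4
read 'c': S4 → S1
read 'b': S1 → S2
read 'a': S2 → S4
read 'b': S4 → S0
read 'c': S0 → S3
read 'a': S3 → S1
read 'a': S1 → S4
read 'c': S4 → S1
read 'c': S1 → S3
read 'c': S3 → S5
read 'a': S5 → S5
read 'b': S5 → S5
read 'c': S5 → S5
read 'b': S5 → S5
read 'a': S5 → S5
read 'a': S5 → S5
read 'a': S5 → S5
read 'c': S5 → S5
read 'b': S5 → S5
read 'c': S5 → S5
read 'c': S5 → S5
read 'b': S5 → S5
read 'b': S5 → S5
read 'a': S5 → S5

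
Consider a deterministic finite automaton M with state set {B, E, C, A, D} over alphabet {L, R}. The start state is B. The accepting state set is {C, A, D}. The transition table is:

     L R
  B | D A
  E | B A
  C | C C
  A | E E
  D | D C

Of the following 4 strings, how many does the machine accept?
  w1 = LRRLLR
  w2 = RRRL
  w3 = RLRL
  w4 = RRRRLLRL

w1: Trace: B -L-> D -R-> C -R-> C -L-> C -L-> C -R-> C  → end C, accepted
w2: Trace: B -R-> A -R-> E -R-> A -L-> E  → end E, rejected
w3: Trace: B -R-> A -L-> E -R-> A -L-> E  → end E, rejected
w4: Trace: B -R-> A -R-> E -R-> A -R-> E -L-> B -L-> D -R-> C -L-> C  → end C, accepted

2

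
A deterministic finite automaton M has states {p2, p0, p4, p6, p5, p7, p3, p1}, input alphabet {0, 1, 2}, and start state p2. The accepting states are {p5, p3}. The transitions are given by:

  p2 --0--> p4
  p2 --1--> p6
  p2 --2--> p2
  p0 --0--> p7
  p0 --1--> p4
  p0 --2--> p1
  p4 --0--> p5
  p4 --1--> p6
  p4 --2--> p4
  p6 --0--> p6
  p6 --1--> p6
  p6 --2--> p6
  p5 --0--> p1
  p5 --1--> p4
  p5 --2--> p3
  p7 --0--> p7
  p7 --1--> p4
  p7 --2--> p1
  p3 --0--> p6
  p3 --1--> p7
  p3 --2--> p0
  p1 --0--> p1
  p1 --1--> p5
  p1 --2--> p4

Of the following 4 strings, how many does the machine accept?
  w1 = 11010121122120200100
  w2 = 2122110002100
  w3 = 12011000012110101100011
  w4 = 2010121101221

w1:
  start at p2
  read '1': p2 → p6
  read '1': p6 → p6
  read '0': p6 → p6
  read '1': p6 → p6
  read '0': p6 → p6
  read '1': p6 → p6
  read '2': p6 → p6
  read '1': p6 → p6
  read '1': p6 → p6
  read '2': p6 → p6
  read '2': p6 → p6
  read '1': p6 → p6
  read '2': p6 → p6
  read '0': p6 → p6
  read '2': p6 → p6
  read '0': p6 → p6
  read '0': p6 → p6
  read '1': p6 → p6
  read '0': p6 → p6
  read '0': p6 → p6
  end p6, rejected
w2:
  start at p2
  read '2': p2 → p2
  read '1': p2 → p6
  read '2': p6 → p6
  read '2': p6 → p6
  read '1': p6 → p6
  read '1': p6 → p6
  read '0': p6 → p6
  read '0': p6 → p6
  read '0': p6 → p6
  read '2': p6 → p6
  read '1': p6 → p6
  read '0': p6 → p6
  read '0': p6 → p6
  end p6, rejected
w3:
  start at p2
  read '1': p2 → p6
  read '2': p6 → p6
  read '0': p6 → p6
  read '1': p6 → p6
  read '1': p6 → p6
  read '0': p6 → p6
  read '0': p6 → p6
  read '0': p6 → p6
  read '0': p6 → p6
  read '1': p6 → p6
  read '2': p6 → p6
  read '1': p6 → p6
  read '1': p6 → p6
  read '0': p6 → p6
  read '1': p6 → p6
  read '0': p6 → p6
  read '1': p6 → p6
  read '1': p6 → p6
  read '0': p6 → p6
  read '0': p6 → p6
  read '0': p6 → p6
  read '1': p6 → p6
  read '1': p6 → p6
  end p6, rejected
w4:
  start at p2
  read '2': p2 → p2
  read '0': p2 → p4
  read '1': p4 → p6
  read '0': p6 → p6
  read '1': p6 → p6
  read '2': p6 → p6
  read '1': p6 → p6
  read '1': p6 → p6
  read '0': p6 → p6
  read '1': p6 → p6
  read '2': p6 → p6
  read '2': p6 → p6
  read '1': p6 → p6
  end p6, rejected

0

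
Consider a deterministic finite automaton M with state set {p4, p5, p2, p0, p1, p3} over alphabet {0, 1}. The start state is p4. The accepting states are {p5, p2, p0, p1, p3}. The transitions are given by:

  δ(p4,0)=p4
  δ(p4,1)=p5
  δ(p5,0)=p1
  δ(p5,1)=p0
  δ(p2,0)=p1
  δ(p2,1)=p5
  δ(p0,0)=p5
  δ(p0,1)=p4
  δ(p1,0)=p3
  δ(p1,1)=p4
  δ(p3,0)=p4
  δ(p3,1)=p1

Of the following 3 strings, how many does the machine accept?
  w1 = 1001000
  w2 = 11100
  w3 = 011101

1

w1:
  start at p4
  read '1': p4 → p5
  read '0': p5 → p1
  read '0': p1 → p3
  read '1': p3 → p1
  read '0': p1 → p3
  read '0': p3 → p4
  read '0': p4 → p4
  end p4, rejected
w2:
  start at p4
  read '1': p4 → p5
  read '1': p5 → p0
  read '1': p0 → p4
  read '0': p4 → p4
  read '0': p4 → p4
  end p4, rejected
w3:
  start at p4
  read '0': p4 → p4
  read '1': p4 → p5
  read '1': p5 → p0
  read '1': p0 → p4
  read '0': p4 → p4
  read '1': p4 → p5
  end p5, accepted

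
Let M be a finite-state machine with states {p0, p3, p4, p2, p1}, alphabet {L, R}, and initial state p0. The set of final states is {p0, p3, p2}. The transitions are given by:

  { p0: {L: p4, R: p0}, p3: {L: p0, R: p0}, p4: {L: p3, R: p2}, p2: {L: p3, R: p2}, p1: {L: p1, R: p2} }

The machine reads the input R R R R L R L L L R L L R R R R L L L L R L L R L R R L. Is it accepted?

Trace: p0 -R-> p0 -R-> p0 -R-> p0 -R-> p0 -L-> p4 -R-> p2 -L-> p3 -L-> p0 -L-> p4 -R-> p2 -L-> p3 -L-> p0 -R-> p0 -R-> p0 -R-> p0 -R-> p0 -L-> p4 -L-> p3 -L-> p0 -L-> p4 -R-> p2 -L-> p3 -L-> p0 -R-> p0 -L-> p4 -R-> p2 -R-> p2 -L-> p3
End state p3 is accepting.

Yes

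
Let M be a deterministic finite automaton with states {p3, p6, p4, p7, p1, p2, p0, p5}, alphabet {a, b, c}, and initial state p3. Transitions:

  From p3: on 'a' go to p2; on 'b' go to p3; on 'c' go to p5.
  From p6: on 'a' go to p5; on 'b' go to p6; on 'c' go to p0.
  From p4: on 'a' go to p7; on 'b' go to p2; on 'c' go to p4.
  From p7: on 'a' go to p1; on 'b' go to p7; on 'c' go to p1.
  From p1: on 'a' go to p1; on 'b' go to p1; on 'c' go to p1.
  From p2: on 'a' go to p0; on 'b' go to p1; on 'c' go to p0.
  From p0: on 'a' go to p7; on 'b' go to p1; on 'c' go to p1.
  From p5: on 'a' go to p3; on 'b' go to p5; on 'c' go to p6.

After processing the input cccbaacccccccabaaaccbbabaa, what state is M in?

Trace: p3 -c-> p5 -c-> p6 -c-> p0 -b-> p1 -a-> p1 -a-> p1 -c-> p1 -c-> p1 -c-> p1 -c-> p1 -c-> p1 -c-> p1 -c-> p1 -a-> p1 -b-> p1 -a-> p1 -a-> p1 -a-> p1 -c-> p1 -c-> p1 -b-> p1 -b-> p1 -a-> p1 -b-> p1 -a-> p1 -a-> p1

p1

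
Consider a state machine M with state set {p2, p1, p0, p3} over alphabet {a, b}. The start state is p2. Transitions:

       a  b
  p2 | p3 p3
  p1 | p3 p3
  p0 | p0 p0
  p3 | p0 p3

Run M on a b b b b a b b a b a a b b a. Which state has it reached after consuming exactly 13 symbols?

p0

p2 → p3 → p3 → p3 → p3 → p3 → p0 → p0 → p0 → p0 → p0 → p0 → p0 → p0
After 13 symbols: p0.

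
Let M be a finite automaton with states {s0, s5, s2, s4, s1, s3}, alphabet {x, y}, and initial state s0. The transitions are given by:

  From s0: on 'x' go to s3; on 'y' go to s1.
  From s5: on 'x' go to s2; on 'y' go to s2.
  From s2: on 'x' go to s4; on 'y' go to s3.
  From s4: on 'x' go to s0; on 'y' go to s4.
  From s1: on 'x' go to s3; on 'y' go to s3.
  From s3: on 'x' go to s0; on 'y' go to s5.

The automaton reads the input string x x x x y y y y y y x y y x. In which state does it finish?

s2

s0 → s3 → s0 → s3 → s0 → s1 → s3 → s5 → s2 → s3 → s5 → s2 → s3 → s5 → s2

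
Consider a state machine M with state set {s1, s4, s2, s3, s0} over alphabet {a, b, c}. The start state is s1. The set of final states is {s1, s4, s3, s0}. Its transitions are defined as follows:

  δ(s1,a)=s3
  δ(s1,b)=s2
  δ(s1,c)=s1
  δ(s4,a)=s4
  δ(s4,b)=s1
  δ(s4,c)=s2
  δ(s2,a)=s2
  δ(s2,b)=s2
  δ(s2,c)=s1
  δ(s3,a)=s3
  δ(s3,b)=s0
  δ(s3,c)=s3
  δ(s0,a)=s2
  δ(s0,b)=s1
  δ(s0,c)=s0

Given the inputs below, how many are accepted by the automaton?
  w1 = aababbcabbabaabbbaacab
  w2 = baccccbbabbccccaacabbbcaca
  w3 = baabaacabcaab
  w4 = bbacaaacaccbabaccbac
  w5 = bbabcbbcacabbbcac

w1: s1 → s3 → s3 → s0 → s2 → s2 → s2 → s1 → s3 → s0 → s1 → s3 → s0 → s2 → s2 → s2 → s2 → s2 → s2 → s2 → s1 → s3 → s0  → end s0, accepted
w2: s1 → s2 → s2 → s1 → s1 → s1 → s1 → s2 → s2 → s2 → s2 → s2 → s1 → s1 → s1 → s1 → s3 → s3 → s3 → s3 → s0 → s1 → s2 → s1 → s3 → s3 → s3  → end s3, accepted
w3: s1 → s2 → s2 → s2 → s2 → s2 → s2 → s1 → s3 → s0 → s0 → s2 → s2 → s2  → end s2, rejected
w4: s1 → s2 → s2 → s2 → s1 → s3 → s3 → s3 → s3 → s3 → s3 → s3 → s0 → s2 → s2 → s2 → s1 → s1 → s2 → s2 → s1  → end s1, accepted
w5: s1 → s2 → s2 → s2 → s2 → s1 → s2 → s2 → s1 → s3 → s3 → s3 → s0 → s1 → s2 → s1 → s3 → s3  → end s3, accepted

4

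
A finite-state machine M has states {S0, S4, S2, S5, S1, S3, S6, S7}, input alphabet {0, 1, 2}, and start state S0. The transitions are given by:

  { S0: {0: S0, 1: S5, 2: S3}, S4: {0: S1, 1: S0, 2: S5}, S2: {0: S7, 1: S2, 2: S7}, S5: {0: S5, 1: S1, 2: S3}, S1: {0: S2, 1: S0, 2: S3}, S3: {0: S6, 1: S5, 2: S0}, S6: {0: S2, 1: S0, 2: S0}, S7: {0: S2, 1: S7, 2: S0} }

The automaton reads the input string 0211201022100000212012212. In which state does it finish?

start at S0
read '0': S0 → S0
read '2': S0 → S3
read '1': S3 → S5
read '1': S5 → S1
read '2': S1 → S3
read '0': S3 → S6
read '1': S6 → S0
read '0': S0 → S0
read '2': S0 → S3
read '2': S3 → S0
read '1': S0 → S5
read '0': S5 → S5
read '0': S5 → S5
read '0': S5 → S5
read '0': S5 → S5
read '0': S5 → S5
read '2': S5 → S3
read '1': S3 → S5
read '2': S5 → S3
read '0': S3 → S6
read '1': S6 → S0
read '2': S0 → S3
read '2': S3 → S0
read '1': S0 → S5
read '2': S5 → S3

S3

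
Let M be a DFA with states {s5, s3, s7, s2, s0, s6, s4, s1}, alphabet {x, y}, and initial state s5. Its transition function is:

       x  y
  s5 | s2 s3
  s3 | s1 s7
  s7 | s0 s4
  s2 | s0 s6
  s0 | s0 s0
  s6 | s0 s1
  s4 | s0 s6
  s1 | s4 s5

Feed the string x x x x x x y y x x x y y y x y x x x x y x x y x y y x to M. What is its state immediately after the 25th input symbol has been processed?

Trace: s5 -x-> s2 -x-> s0 -x-> s0 -x-> s0 -x-> s0 -x-> s0 -y-> s0 -y-> s0 -x-> s0 -x-> s0 -x-> s0 -y-> s0 -y-> s0 -y-> s0 -x-> s0 -y-> s0 -x-> s0 -x-> s0 -x-> s0 -x-> s0 -y-> s0 -x-> s0 -x-> s0 -y-> s0 -x-> s0
After 25 symbols: s0.

s0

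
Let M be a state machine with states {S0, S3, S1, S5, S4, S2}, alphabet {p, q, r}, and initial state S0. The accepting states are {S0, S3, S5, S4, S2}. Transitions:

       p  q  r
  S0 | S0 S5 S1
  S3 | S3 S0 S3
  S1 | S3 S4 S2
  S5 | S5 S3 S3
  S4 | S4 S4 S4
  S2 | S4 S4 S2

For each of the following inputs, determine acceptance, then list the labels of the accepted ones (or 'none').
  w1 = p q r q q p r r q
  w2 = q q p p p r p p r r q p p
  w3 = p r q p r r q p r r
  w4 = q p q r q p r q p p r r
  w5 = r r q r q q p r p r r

w1: Trace: S0 -p-> S0 -q-> S5 -r-> S3 -q-> S0 -q-> S5 -p-> S5 -r-> S3 -r-> S3 -q-> S0  → end S0, accepted
w2: Trace: S0 -q-> S5 -q-> S3 -p-> S3 -p-> S3 -p-> S3 -r-> S3 -p-> S3 -p-> S3 -r-> S3 -r-> S3 -q-> S0 -p-> S0 -p-> S0  → end S0, accepted
w3: Trace: S0 -p-> S0 -r-> S1 -q-> S4 -p-> S4 -r-> S4 -r-> S4 -q-> S4 -p-> S4 -r-> S4 -r-> S4  → end S4, accepted
w4: Trace: S0 -q-> S5 -p-> S5 -q-> S3 -r-> S3 -q-> S0 -p-> S0 -r-> S1 -q-> S4 -p-> S4 -p-> S4 -r-> S4 -r-> S4  → end S4, accepted
w5: Trace: S0 -r-> S1 -r-> S2 -q-> S4 -r-> S4 -q-> S4 -q-> S4 -p-> S4 -r-> S4 -p-> S4 -r-> S4 -r-> S4  → end S4, accepted

w1, w2, w3, w4, w5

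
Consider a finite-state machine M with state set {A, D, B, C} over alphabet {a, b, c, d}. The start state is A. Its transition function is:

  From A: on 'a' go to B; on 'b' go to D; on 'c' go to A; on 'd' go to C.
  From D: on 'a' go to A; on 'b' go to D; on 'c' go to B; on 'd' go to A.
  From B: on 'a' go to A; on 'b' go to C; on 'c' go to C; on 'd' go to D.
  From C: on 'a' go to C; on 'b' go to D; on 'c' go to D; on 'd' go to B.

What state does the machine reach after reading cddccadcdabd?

B

Trace: A -c-> A -d-> C -d-> B -c-> C -c-> D -a-> A -d-> C -c-> D -d-> A -a-> B -b-> C -d-> B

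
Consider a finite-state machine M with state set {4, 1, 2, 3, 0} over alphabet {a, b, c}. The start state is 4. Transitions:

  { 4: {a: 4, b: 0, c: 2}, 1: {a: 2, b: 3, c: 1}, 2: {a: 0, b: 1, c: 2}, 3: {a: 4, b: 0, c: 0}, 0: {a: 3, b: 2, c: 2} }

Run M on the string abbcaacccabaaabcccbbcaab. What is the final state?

0

4 → 4 → 0 → 2 → 2 → 0 → 3 → 0 → 2 → 2 → 0 → 2 → 0 → 3 → 4 → 0 → 2 → 2 → 2 → 1 → 3 → 0 → 3 → 4 → 0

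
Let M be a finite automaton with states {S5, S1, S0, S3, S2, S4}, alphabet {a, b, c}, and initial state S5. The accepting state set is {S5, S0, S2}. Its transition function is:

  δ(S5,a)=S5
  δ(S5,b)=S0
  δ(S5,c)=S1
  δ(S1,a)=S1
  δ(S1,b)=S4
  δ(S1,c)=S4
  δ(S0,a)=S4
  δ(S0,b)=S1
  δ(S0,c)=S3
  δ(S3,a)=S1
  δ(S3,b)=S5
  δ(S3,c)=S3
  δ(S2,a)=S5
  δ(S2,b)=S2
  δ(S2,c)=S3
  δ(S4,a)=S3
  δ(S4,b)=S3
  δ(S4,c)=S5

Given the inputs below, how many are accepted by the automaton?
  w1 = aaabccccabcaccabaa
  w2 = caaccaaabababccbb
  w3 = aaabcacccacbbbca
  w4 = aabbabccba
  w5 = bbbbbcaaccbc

1

w1:
  start at S5
  read 'a': S5 → S5
  read 'a': S5 → S5
  read 'a': S5 → S5
  read 'b': S5 → S0
  read 'c': S0 → S3
  read 'c': S3 → S3
  read 'c': S3 → S3
  read 'c': S3 → S3
  read 'a': S3 → S1
  read 'b': S1 → S4
  read 'c': S4 → S5
  read 'a': S5 → S5
  read 'c': S5 → S1
  read 'c': S1 → S4
  read 'a': S4 → S3
  read 'b': S3 → S5
  read 'a': S5 → S5
  read 'a': S5 → S5
  end S5, accepted
w2:
  start at S5
  read 'c': S5 → S1
  read 'a': S1 → S1
  read 'a': S1 → S1
  read 'c': S1 → S4
  read 'c': S4 → S5
  read 'a': S5 → S5
  read 'a': S5 → S5
  read 'a': S5 → S5
  read 'b': S5 → S0
  read 'a': S0 → S4
  read 'b': S4 → S3
  read 'a': S3 → S1
  read 'b': S1 → S4
  read 'c': S4 → S5
  read 'c': S5 → S1
  read 'b': S1 → S4
  read 'b': S4 → S3
  end S3, rejected
w3:
  start at S5
  read 'a': S5 → S5
  read 'a': S5 → S5
  read 'a': S5 → S5
  read 'b': S5 → S0
  read 'c': S0 → S3
  read 'a': S3 → S1
  read 'c': S1 → S4
  read 'c': S4 → S5
  read 'c': S5 → S1
  read 'a': S1 → S1
  read 'c': S1 → S4
  read 'b': S4 → S3
  read 'b': S3 → S5
  read 'b': S5 → S0
  read 'c': S0 → S3
  read 'a': S3 → S1
  end S1, rejected
w4:
  start at S5
  read 'a': S5 → S5
  read 'a': S5 → S5
  read 'b': S5 → S0
  read 'b': S0 → S1
  read 'a': S1 → S1
  read 'b': S1 → S4
  read 'c': S4 → S5
  read 'c': S5 → S1
  read 'b': S1 → S4
  read 'a': S4 → S3
  end S3, rejected
w5:
  start at S5
  read 'b': S5 → S0
  read 'b': S0 → S1
  read 'b': S1 → S4
  read 'b': S4 → S3
  read 'b': S3 → S5
  read 'c': S5 → S1
  read 'a': S1 → S1
  read 'a': S1 → S1
  read 'c': S1 → S4
  read 'c': S4 → S5
  read 'b': S5 → S0
  read 'c': S0 → S3
  end S3, rejected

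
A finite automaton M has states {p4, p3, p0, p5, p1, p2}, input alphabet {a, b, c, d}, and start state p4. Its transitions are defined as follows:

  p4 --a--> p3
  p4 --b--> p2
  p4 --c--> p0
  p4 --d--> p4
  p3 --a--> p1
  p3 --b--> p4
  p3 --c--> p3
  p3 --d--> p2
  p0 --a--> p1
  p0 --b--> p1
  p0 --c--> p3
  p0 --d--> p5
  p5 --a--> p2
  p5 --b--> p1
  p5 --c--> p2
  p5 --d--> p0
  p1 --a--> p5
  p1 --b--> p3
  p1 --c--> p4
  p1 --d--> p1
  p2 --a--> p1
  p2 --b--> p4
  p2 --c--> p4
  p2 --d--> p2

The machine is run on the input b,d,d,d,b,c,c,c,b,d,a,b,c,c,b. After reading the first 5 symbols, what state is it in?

p4

Trace: p4 -b-> p2 -d-> p2 -d-> p2 -d-> p2 -b-> p4
After 5 symbols: p4.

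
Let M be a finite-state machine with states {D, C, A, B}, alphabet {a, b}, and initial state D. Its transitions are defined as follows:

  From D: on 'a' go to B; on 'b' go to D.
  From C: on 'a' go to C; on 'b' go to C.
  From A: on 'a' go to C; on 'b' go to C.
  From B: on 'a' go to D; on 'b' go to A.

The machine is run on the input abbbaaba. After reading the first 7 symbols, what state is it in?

start at D
read 'a': D → B
read 'b': B → A
read 'b': A → C
read 'b': C → C
read 'a': C → C
read 'a': C → C
read 'b': C → C
After 7 symbols: C.

C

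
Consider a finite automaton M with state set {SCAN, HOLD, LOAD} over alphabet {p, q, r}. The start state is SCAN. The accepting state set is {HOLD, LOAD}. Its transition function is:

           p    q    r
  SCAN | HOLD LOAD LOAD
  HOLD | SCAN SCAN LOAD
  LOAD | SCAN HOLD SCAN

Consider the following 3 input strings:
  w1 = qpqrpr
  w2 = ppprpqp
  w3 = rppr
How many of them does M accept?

2

w1:
  start at SCAN
  read 'q': SCAN → LOAD
  read 'p': LOAD → SCAN
  read 'q': SCAN → LOAD
  read 'r': LOAD → SCAN
  read 'p': SCAN → HOLD
  read 'r': HOLD → LOAD
  end LOAD, accepted
w2:
  start at SCAN
  read 'p': SCAN → HOLD
  read 'p': HOLD → SCAN
  read 'p': SCAN → HOLD
  read 'r': HOLD → LOAD
  read 'p': LOAD → SCAN
  read 'q': SCAN → LOAD
  read 'p': LOAD → SCAN
  end SCAN, rejected
w3:
  start at SCAN
  read 'r': SCAN → LOAD
  read 'p': LOAD → SCAN
  read 'p': SCAN → HOLD
  read 'r': HOLD → LOAD
  end LOAD, accepted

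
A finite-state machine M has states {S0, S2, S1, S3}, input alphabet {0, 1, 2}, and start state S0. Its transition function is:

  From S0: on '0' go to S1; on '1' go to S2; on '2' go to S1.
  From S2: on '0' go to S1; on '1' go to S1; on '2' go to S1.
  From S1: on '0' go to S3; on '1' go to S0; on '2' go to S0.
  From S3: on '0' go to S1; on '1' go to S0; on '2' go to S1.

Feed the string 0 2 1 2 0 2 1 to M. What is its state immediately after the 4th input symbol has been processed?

Trace: S0 -0-> S1 -2-> S0 -1-> S2 -2-> S1
After 4 symbols: S1.

S1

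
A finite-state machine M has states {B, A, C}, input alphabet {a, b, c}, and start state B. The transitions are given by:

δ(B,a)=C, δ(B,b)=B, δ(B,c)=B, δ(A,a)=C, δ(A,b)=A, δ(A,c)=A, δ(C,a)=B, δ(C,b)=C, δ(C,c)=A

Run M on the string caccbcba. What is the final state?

C

Trace: B -c-> B -a-> C -c-> A -c-> A -b-> A -c-> A -b-> A -a-> C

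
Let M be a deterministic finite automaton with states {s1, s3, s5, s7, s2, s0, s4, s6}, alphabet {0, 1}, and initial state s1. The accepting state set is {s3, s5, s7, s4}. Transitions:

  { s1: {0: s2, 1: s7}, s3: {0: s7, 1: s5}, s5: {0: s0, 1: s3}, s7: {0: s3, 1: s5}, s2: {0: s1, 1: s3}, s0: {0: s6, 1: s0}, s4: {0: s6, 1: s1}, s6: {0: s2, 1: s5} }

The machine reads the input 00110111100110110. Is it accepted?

s1 → s2 → s1 → s7 → s5 → s0 → s0 → s0 → s0 → s0 → s6 → s2 → s3 → s5 → s0 → s0 → s0 → s6
End state s6 is not accepting.

No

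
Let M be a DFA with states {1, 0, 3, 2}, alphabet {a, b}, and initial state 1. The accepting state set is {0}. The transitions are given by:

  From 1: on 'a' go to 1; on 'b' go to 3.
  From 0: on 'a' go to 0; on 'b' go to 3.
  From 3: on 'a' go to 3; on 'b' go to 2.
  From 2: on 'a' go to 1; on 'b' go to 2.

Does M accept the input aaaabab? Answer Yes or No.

1 → 1 → 1 → 1 → 1 → 3 → 3 → 2
End state 2 is not accepting.

No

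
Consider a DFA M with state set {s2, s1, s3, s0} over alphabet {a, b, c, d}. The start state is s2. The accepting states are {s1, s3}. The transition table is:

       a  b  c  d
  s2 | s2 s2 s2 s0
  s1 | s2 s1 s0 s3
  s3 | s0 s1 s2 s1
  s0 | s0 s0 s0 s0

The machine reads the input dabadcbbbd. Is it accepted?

Trace: s2 -d-> s0 -a-> s0 -b-> s0 -a-> s0 -d-> s0 -c-> s0 -b-> s0 -b-> s0 -b-> s0 -d-> s0
End state s0 is not accepting.

No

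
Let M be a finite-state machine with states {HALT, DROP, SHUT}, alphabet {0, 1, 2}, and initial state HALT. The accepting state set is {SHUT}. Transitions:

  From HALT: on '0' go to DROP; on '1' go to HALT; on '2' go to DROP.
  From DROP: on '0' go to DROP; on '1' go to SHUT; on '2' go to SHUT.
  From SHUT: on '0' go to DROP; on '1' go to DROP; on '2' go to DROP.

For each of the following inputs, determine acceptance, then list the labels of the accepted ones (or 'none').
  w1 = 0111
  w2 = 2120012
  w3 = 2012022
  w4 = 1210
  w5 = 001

w1:
  start at HALT
  read '0': HALT → DROP
  read '1': DROP → SHUT
  read '1': SHUT → DROP
  read '1': DROP → SHUT
  end SHUT, accepted
w2:
  start at HALT
  read '2': HALT → DROP
  read '1': DROP → SHUT
  read '2': SHUT → DROP
  read '0': DROP → DROP
  read '0': DROP → DROP
  read '1': DROP → SHUT
  read '2': SHUT → DROP
  end DROP, rejected
w3:
  start at HALT
  read '2': HALT → DROP
  read '0': DROP → DROP
  read '1': DROP → SHUT
  read '2': SHUT → DROP
  read '0': DROP → DROP
  read '2': DROP → SHUT
  read '2': SHUT → DROP
  end DROP, rejected
w4:
  start at HALT
  read '1': HALT → HALT
  read '2': HALT → DROP
  read '1': DROP → SHUT
  read '0': SHUT → DROP
  end DROP, rejected
w5:
  start at HALT
  read '0': HALT → DROP
  read '0': DROP → DROP
  read '1': DROP → SHUT
  end SHUT, accepted

w1, w5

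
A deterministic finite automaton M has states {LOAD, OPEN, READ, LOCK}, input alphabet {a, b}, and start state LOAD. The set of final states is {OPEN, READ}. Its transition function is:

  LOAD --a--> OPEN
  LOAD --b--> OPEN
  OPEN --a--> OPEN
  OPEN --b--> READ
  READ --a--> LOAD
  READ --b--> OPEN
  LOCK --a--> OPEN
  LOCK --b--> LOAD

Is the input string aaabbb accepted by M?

LOAD → OPEN → OPEN → OPEN → READ → OPEN → READ
End state READ is accepting.

Yes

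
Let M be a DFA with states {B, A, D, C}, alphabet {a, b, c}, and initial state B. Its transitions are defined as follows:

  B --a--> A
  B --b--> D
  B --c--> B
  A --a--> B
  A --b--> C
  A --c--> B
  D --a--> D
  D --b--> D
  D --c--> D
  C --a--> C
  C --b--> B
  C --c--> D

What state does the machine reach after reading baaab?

D

Trace: B -b-> D -a-> D -a-> D -a-> D -b-> D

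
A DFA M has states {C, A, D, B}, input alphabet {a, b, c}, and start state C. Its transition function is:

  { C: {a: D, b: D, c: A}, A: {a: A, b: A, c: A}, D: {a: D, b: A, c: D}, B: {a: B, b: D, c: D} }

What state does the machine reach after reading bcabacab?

C → D → D → D → A → A → A → A → A

A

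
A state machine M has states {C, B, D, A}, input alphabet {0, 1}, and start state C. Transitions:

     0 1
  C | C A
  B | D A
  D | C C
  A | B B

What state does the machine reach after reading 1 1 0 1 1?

C → A → B → D → C → A

A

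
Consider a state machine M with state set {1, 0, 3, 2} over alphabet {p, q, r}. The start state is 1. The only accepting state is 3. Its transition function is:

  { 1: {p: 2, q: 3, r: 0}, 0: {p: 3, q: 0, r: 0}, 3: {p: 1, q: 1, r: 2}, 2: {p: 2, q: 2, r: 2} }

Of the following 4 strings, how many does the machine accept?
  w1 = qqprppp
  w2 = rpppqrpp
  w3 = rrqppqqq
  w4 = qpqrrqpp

1

w1: Trace: 1 -q-> 3 -q-> 1 -p-> 2 -r-> 2 -p-> 2 -p-> 2 -p-> 2  → end 2, rejected
w2: Trace: 1 -r-> 0 -p-> 3 -p-> 1 -p-> 2 -q-> 2 -r-> 2 -p-> 2 -p-> 2  → end 2, rejected
w3: Trace: 1 -r-> 0 -r-> 0 -q-> 0 -p-> 3 -p-> 1 -q-> 3 -q-> 1 -q-> 3  → end 3, accepted
w4: Trace: 1 -q-> 3 -p-> 1 -q-> 3 -r-> 2 -r-> 2 -q-> 2 -p-> 2 -p-> 2  → end 2, rejected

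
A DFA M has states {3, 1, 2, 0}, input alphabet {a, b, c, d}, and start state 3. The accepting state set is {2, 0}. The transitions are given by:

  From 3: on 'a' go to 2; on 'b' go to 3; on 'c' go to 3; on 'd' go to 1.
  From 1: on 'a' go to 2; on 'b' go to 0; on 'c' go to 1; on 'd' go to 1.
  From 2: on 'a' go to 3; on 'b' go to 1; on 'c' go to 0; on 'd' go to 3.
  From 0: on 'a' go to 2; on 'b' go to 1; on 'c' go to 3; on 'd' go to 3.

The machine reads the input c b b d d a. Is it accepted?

Yes

start at 3
read 'c': 3 → 3
read 'b': 3 → 3
read 'b': 3 → 3
read 'd': 3 → 1
read 'd': 1 → 1
read 'a': 1 → 2
End state 2 is accepting.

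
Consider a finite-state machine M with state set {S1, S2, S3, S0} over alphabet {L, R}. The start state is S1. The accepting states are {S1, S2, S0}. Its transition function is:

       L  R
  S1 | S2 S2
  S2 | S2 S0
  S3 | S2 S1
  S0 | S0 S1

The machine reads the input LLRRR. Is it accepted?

S1 → S2 → S2 → S0 → S1 → S2
End state S2 is accepting.

Yes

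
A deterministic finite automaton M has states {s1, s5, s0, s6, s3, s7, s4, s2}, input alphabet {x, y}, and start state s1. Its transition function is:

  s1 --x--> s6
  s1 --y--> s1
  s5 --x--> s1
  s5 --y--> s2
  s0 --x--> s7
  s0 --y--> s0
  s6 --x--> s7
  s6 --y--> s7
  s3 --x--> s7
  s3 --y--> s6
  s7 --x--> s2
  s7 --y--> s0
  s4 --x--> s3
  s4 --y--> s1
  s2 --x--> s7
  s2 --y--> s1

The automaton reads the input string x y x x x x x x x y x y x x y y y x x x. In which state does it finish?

s7

start at s1
read 'x': s1 → s6
read 'y': s6 → s7
read 'x': s7 → s2
read 'x': s2 → s7
read 'x': s7 → s2
read 'x': s2 → s7
read 'x': s7 → s2
read 'x': s2 → s7
read 'x': s7 → s2
read 'y': s2 → s1
read 'x': s1 → s6
read 'y': s6 → s7
read 'x': s7 → s2
read 'x': s2 → s7
read 'y': s7 → s0
read 'y': s0 → s0
read 'y': s0 → s0
read 'x': s0 → s7
read 'x': s7 → s2
read 'x': s2 → s7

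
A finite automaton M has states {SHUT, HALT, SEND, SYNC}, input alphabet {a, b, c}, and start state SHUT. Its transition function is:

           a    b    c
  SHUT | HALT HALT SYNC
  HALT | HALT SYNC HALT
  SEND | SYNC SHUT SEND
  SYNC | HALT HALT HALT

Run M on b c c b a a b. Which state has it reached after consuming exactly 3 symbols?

Trace: SHUT -b-> HALT -c-> HALT -c-> HALT
After 3 symbols: HALT.

HALT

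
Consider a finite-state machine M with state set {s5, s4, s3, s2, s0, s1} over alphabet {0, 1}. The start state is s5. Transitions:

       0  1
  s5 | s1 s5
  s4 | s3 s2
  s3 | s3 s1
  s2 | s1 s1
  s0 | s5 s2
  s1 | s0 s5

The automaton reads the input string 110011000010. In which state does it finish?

s1

s5 → s5 → s5 → s1 → s0 → s2 → s1 → s0 → s5 → s1 → s0 → s2 → s1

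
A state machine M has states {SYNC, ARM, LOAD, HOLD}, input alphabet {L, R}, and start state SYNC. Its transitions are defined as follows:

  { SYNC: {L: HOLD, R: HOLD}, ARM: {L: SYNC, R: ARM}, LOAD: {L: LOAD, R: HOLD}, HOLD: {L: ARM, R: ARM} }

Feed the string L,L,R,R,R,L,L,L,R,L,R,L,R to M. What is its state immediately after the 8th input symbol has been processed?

SYNC → HOLD → ARM → ARM → ARM → ARM → SYNC → HOLD → ARM
After 8 symbols: ARM.

ARM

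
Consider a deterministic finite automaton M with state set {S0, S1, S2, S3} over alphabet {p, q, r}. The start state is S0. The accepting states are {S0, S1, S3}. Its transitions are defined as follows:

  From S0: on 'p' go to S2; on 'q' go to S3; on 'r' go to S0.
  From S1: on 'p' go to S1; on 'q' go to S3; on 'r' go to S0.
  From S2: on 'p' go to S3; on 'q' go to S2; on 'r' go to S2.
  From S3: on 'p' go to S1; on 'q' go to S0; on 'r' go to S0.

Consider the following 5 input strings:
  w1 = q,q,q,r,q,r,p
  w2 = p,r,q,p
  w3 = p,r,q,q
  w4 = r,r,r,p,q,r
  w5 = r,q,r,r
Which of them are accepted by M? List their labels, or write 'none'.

w2, w5

w1: Trace: S0 -q-> S3 -q-> S0 -q-> S3 -r-> S0 -q-> S3 -r-> S0 -p-> S2  → end S2, rejected
w2: Trace: S0 -p-> S2 -r-> S2 -q-> S2 -p-> S3  → end S3, accepted
w3: Trace: S0 -p-> S2 -r-> S2 -q-> S2 -q-> S2  → end S2, rejected
w4: Trace: S0 -r-> S0 -r-> S0 -r-> S0 -p-> S2 -q-> S2 -r-> S2  → end S2, rejected
w5: Trace: S0 -r-> S0 -q-> S3 -r-> S0 -r-> S0  → end S0, accepted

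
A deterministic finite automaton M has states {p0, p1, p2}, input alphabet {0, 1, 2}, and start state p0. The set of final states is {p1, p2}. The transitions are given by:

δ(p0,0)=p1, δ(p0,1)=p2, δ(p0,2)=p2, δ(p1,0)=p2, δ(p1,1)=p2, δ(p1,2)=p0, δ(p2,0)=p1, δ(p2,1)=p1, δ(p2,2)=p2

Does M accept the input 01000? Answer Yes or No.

Trace: p0 -0-> p1 -1-> p2 -0-> p1 -0-> p2 -0-> p1
End state p1 is accepting.

Yes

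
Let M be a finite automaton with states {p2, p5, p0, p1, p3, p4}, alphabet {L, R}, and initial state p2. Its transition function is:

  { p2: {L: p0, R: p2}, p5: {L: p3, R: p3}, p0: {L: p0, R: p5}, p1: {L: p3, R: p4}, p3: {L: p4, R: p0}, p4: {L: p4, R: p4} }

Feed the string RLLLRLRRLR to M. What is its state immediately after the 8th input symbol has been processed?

start at p2
read 'R': p2 → p2
read 'L': p2 → p0
read 'L': p0 → p0
read 'L': p0 → p0
read 'R': p0 → p5
read 'L': p5 → p3
read 'R': p3 → p0
read 'R': p0 → p5
After 8 symbols: p5.

p5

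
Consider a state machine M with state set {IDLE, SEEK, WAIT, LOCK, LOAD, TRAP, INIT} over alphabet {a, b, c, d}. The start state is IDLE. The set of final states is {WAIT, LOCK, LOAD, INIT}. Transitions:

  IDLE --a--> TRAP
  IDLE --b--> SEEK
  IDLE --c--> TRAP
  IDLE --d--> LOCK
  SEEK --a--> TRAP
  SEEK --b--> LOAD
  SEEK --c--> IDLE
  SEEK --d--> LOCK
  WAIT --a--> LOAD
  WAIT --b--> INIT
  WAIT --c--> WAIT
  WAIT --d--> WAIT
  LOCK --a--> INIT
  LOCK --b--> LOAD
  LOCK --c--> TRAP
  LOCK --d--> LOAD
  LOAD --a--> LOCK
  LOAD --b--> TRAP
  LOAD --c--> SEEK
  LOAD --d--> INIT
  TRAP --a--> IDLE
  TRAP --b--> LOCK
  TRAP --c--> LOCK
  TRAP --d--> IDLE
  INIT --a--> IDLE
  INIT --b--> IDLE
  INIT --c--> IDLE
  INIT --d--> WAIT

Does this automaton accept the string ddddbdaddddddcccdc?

Trace: IDLE -d-> LOCK -d-> LOAD -d-> INIT -d-> WAIT -b-> INIT -d-> WAIT -a-> LOAD -d-> INIT -d-> WAIT -d-> WAIT -d-> WAIT -d-> WAIT -d-> WAIT -c-> WAIT -c-> WAIT -c-> WAIT -d-> WAIT -c-> WAIT
End state WAIT is accepting.

Yes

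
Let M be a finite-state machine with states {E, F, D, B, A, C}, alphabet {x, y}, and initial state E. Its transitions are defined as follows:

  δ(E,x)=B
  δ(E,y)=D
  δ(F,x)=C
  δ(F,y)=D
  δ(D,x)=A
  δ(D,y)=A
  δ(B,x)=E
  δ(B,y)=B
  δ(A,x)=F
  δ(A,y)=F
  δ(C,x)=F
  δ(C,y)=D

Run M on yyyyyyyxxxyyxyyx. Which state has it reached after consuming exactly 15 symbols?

A

E → D → A → F → D → A → F → D → A → F → C → D → A → F → D → A
After 15 symbols: A.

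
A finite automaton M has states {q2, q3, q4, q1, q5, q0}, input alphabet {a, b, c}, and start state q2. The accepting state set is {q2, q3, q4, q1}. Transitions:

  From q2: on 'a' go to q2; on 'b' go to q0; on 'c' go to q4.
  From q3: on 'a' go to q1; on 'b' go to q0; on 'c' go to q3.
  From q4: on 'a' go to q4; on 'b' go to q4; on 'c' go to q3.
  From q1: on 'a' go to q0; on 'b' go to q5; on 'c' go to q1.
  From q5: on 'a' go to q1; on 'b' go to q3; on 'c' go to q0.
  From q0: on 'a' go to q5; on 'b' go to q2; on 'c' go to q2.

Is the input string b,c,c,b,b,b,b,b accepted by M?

Yes

Trace: q2 -b-> q0 -c-> q2 -c-> q4 -b-> q4 -b-> q4 -b-> q4 -b-> q4 -b-> q4
End state q4 is accepting.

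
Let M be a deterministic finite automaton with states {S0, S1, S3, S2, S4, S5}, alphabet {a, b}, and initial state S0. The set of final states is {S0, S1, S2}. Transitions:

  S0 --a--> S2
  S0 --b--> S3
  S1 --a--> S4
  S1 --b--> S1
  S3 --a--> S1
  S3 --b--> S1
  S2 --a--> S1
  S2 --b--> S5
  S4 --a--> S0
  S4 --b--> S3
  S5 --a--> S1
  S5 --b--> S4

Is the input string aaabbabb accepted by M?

S0 → S2 → S1 → S4 → S3 → S1 → S4 → S3 → S1
End state S1 is accepting.

Yes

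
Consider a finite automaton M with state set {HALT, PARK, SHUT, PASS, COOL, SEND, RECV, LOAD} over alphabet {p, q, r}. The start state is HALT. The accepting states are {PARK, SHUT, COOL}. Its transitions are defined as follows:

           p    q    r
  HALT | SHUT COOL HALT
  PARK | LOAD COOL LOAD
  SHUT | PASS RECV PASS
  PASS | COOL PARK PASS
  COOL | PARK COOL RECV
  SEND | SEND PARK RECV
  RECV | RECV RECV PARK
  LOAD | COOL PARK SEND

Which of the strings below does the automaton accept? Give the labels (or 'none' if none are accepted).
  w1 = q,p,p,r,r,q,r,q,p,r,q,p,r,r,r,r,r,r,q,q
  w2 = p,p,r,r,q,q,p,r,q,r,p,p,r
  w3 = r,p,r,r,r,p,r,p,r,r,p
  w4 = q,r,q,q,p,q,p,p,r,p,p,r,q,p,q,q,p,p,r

w1:
  start at HALT
  read 'q': HALT → COOL
  read 'p': COOL → PARK
  read 'p': PARK → LOAD
  read 'r': LOAD → SEND
  read 'r': SEND → RECV
  read 'q': RECV → RECV
  read 'r': RECV → PARK
  read 'q': PARK → COOL
  read 'p': COOL → PARK
  read 'r': PARK → LOAD
  read 'q': LOAD → PARK
  read 'p': PARK → LOAD
  read 'r': LOAD → SEND
  read 'r': SEND → RECV
  read 'r': RECV → PARK
  read 'r': PARK → LOAD
  read 'r': LOAD → SEND
  read 'r': SEND → RECV
  read 'q': RECV → RECV
  read 'q': RECV → RECV
  end RECV, rejected
w2:
  start at HALT
  read 'p': HALT → SHUT
  read 'p': SHUT → PASS
  read 'r': PASS → PASS
  read 'r': PASS → PASS
  read 'q': PASS → PARK
  read 'q': PARK → COOL
  read 'p': COOL → PARK
  read 'r': PARK → LOAD
  read 'q': LOAD → PARK
  read 'r': PARK → LOAD
  read 'p': LOAD → COOL
  read 'p': COOL → PARK
  read 'r': PARK → LOAD
  end LOAD, rejected
w3:
  start at HALT
  read 'r': HALT → HALT
  read 'p': HALT → SHUT
  read 'r': SHUT → PASS
  read 'r': PASS → PASS
  read 'r': PASS → PASS
  read 'p': PASS → COOL
  read 'r': COOL → RECV
  read 'p': RECV → RECV
  read 'r': RECV → PARK
  read 'r': PARK → LOAD
  read 'p': LOAD → COOL
  end COOL, accepted
w4:
  start at HALT
  read 'q': HALT → COOL
  read 'r': COOL → RECV
  read 'q': RECV → RECV
  read 'q': RECV → RECV
  read 'p': RECV → RECV
  read 'q': RECV → RECV
  read 'p': RECV → RECV
  read 'p': RECV → RECV
  read 'r': RECV → PARK
  read 'p': PARK → LOAD
  read 'p': LOAD → COOL
  read 'r': COOL → RECV
  read 'q': RECV → RECV
  read 'p': RECV → RECV
  read 'q': RECV → RECV
  read 'q': RECV → RECV
  read 'p': RECV → RECV
  read 'p': RECV → RECV
  read 'r': RECV → PARK
  end PARK, accepted

w3, w4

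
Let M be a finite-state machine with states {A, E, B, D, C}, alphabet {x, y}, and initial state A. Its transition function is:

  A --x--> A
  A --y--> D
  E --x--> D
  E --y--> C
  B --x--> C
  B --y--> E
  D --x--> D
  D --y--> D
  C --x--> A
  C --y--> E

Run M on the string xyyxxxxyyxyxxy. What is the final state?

D

Trace: A -x-> A -y-> D -y-> D -x-> D -x-> D -x-> D -x-> D -y-> D -y-> D -x-> D -y-> D -x-> D -x-> D -y-> D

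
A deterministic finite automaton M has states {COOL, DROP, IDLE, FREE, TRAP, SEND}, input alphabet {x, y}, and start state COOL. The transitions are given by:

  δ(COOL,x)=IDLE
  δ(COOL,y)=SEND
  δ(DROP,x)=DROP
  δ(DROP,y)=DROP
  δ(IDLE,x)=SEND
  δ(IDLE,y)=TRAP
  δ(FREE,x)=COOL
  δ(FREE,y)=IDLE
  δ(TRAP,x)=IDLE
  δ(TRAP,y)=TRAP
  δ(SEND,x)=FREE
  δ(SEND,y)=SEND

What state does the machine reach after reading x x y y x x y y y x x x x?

SEND

Trace: COOL -x-> IDLE -x-> SEND -y-> SEND -y-> SEND -x-> FREE -x-> COOL -y-> SEND -y-> SEND -y-> SEND -x-> FREE -x-> COOL -x-> IDLE -x-> SEND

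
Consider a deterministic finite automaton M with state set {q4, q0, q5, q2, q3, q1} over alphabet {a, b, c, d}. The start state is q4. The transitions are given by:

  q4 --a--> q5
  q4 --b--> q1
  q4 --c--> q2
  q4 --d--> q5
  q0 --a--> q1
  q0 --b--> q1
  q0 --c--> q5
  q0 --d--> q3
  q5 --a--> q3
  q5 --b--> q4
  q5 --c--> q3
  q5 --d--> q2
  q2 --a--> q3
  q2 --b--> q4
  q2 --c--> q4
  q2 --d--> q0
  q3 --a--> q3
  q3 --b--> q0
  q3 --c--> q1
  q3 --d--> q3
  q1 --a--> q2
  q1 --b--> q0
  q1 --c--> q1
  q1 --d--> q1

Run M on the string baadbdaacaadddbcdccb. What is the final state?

Trace: q4 -b-> q1 -a-> q2 -a-> q3 -d-> q3 -b-> q0 -d-> q3 -a-> q3 -a-> q3 -c-> q1 -a-> q2 -a-> q3 -d-> q3 -d-> q3 -d-> q3 -b-> q0 -c-> q5 -d-> q2 -c-> q4 -c-> q2 -b-> q4

q4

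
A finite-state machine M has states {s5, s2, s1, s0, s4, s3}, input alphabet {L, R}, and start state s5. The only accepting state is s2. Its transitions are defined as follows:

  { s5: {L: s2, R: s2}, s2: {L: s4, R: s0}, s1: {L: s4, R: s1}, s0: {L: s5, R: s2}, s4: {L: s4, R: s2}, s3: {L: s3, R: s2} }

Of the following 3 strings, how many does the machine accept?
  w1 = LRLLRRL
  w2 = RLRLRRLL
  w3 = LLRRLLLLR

2

w1:
  start at s5
  read 'L': s5 → s2
  read 'R': s2 → s0
  read 'L': s0 → s5
  read 'L': s5 → s2
  read 'R': s2 → s0
  read 'R': s0 → s2
  read 'L': s2 → s4
  end s4, rejected
w2:
  start at s5
  read 'R': s5 → s2
  read 'L': s2 → s4
  read 'R': s4 → s2
  read 'L': s2 → s4
  read 'R': s4 → s2
  read 'R': s2 → s0
  read 'L': s0 → s5
  read 'L': s5 → s2
  end s2, accepted
w3:
  start at s5
  read 'L': s5 → s2
  read 'L': s2 → s4
  read 'R': s4 → s2
  read 'R': s2 → s0
  read 'L': s0 → s5
  read 'L': s5 → s2
  read 'L': s2 → s4
  read 'L': s4 → s4
  read 'R': s4 → s2
  end s2, accepted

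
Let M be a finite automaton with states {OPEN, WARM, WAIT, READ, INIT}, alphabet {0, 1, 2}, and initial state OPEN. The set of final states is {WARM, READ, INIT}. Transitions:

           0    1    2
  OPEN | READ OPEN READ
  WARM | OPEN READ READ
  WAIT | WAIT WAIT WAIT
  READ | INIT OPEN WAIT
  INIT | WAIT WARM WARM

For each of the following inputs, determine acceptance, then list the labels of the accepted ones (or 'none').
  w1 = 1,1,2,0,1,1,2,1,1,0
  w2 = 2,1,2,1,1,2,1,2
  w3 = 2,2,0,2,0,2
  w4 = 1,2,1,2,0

w1: OPEN → OPEN → OPEN → READ → INIT → WARM → READ → WAIT → WAIT → WAIT → WAIT  → end WAIT, rejected
w2: OPEN → READ → OPEN → READ → OPEN → OPEN → READ → OPEN → READ  → end READ, accepted
w3: OPEN → READ → WAIT → WAIT → WAIT → WAIT → WAIT  → end WAIT, rejected
w4: OPEN → OPEN → READ → OPEN → READ → INIT  → end INIT, accepted

w2, w4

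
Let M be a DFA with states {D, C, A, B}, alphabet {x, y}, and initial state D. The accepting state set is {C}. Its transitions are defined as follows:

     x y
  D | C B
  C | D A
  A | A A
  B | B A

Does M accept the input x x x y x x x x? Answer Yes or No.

No

start at D
read 'x': D → C
read 'x': C → D
read 'x': D → C
read 'y': C → A
read 'x': A → A
read 'x': A → A
read 'x': A → A
read 'x': A → A
End state A is not accepting.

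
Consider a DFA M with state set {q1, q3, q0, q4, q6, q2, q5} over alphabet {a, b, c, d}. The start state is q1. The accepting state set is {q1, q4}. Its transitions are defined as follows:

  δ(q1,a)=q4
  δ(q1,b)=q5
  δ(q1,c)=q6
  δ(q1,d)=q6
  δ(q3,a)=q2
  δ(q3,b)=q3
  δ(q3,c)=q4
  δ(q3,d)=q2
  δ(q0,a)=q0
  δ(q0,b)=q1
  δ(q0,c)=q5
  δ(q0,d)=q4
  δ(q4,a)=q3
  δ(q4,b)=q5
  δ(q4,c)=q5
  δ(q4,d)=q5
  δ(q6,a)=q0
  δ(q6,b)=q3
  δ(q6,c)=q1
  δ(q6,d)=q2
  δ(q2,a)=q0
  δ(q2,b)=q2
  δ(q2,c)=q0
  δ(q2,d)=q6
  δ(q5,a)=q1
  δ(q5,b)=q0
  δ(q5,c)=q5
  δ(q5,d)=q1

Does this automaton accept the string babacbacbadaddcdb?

Trace: q1 -b-> q5 -a-> q1 -b-> q5 -a-> q1 -c-> q6 -b-> q3 -a-> q2 -c-> q0 -b-> q1 -a-> q4 -d-> q5 -a-> q1 -d-> q6 -d-> q2 -c-> q0 -d-> q4 -b-> q5
End state q5 is not accepting.

No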